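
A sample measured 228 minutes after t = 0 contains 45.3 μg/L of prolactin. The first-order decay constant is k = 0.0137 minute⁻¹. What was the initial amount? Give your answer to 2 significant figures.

1000 μg/L

t½ = ln 2 / k = 0.69315 / 0.0137 ≈ 50.595 minutes.
Number of half-lives elapsed: n = 228/50.595 ≈ 4.5064.
A₀ = A × 2^n = 45.3 × 2^4.5064 = 45.3 × 22.728 ≈ 1029.6 μg/L.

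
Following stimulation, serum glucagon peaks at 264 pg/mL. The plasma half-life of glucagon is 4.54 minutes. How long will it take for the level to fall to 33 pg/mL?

33/264 = 1/8, so 3 half-lives have elapsed.
t = 3 × 4.54 = 13.62 minutes.

13.62 minutes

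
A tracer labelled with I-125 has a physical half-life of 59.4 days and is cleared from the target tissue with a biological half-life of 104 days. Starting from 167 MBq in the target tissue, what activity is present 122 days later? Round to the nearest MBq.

18 MBq

1/t_eff = 1/t_phys + 1/t_biol = 1/59.4 + 1/104 = 0.02645 per day.
t_eff = 59.4 × 104 / (59.4 + 104) ≈ 37.807 days.
Remaining = 167 × (1/2)^(122/37.807) = 167 × (1/2)^3.2269 ≈ 17.836 MBq.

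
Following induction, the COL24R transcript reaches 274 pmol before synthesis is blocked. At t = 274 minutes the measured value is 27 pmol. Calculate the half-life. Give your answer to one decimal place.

A/A₀ = 27/274 ≈ 0.09854.
n = log₂(10.148) ≈ 3.3431 half-lives elapsed in 274 minutes.
t½ = 274/3.3431 ≈ 81.959 minutes.

82.0 minutes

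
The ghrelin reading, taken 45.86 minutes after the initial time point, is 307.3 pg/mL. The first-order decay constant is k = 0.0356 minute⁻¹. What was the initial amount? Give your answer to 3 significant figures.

1570 pg/mL

t½ = ln 2 / k = 0.69315 / 0.0356 ≈ 19.47 minutes.
Number of half-lives elapsed: n = 45.86/19.47 ≈ 2.3554.
A₀ = A × 2^n = 307.3 × 2^2.3554 = 307.3 × 5.1172 ≈ 1572.5 pg/mL.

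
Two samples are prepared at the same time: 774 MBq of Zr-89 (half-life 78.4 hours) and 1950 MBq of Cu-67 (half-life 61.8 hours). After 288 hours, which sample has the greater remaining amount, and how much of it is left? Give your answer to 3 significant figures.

Cu-67, 77.1 MBq

Zr-89: 774 × (1/2)^3.6735 ≈ 60.662 MBq.
Cu-67: 1950 × (1/2)^4.6602 ≈ 77.122 MBq.
Cu-67 has more remaining, at ≈ 77.122 MBq.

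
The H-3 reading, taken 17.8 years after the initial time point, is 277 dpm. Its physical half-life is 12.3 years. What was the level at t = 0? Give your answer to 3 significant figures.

Number of half-lives elapsed: n = 17.8/12.3 ≈ 1.4472.
A₀ = A × 2^n = 277 × 2^1.4472 = 277 × 2.7267 ≈ 755.3 dpm.

755 dpm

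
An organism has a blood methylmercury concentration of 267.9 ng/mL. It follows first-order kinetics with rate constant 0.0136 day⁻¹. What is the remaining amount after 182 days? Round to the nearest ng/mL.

t½ = ln 2 / k = 0.69315 / 0.0136 ≈ 50.967 days.
Number of half-lives: n = 182/50.967 ≈ 3.571.
Remaining = 267.9 × (1/2)^3.571 = 267.9 × 0.084146 ≈ 22.543 ng/mL.

23 ng/mL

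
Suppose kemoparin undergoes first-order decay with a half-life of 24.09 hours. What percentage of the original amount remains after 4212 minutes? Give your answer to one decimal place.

4212 minutes = 70.2 hours.
n = 70.2/24.09 ≈ 2.9141 half-lives.
Fraction remaining = (1/2)^2.9141 ≈ 0.13267, i.e. 13.267%.

13.3%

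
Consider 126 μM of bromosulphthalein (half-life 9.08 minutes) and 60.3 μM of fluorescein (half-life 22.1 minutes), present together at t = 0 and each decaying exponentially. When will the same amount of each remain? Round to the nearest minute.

Set 126·(1/2)^(t/9.08) = 60.3·(1/2)^(t/22.1).
Taking log₂: log₂(126/60.3) = t·(1/9.08 − 1/22.1).
log₂(2.0896) = 1.0632; 1/9.08 − 1/22.1 = 0.064883.
t = 1.0632 / 0.064883 ≈ 16.386 minutes.

16 minutes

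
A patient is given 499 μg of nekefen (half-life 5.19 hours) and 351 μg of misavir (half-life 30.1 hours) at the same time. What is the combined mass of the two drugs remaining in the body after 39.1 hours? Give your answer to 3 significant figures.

145 μg

nekefen: 499 × (1/2)^(39.1/5.19) = 499 × (1/2)^7.5337 ≈ 2.6929 μg.
misavir: 351 × (1/2)^(39.1/30.1) = 351 × (1/2)^1.299 ≈ 142.65 μg.
Total = 2.6929 + 142.65 ≈ 145.34 μg.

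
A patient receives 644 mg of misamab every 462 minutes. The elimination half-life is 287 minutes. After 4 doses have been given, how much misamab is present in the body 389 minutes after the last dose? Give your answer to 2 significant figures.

The 4 doses were given 1775, 1313, 851, 389 minutes ago.
Total = 644·(1/2)^(1775/287) + 644·(1/2)^(1313/287) + 644·(1/2)^(851/287) + 644·(1/2)^(389/287)
      = 8.8535 + 27.021 + 82.468 + 251.69 ≈ 370.03 mg.

370 mg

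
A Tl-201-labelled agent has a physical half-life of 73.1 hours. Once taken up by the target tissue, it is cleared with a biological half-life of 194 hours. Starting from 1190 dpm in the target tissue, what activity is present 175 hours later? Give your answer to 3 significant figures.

1/t_eff = 1/t_phys + 1/t_biol = 1/73.1 + 1/194 = 0.018835 per hour.
t_eff = 73.1 × 194 / (73.1 + 194) ≈ 53.094 hours.
Remaining = 1190 × (1/2)^(175/53.094) = 1190 × (1/2)^3.296 ≈ 121.15 dpm.

121 dpm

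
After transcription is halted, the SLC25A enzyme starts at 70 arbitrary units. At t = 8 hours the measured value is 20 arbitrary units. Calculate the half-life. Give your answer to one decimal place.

A/A₀ = 20/70 ≈ 0.28571.
n = log₂(3.5) ≈ 1.8074 half-lives elapsed in 8 hours.
t½ = 8/1.8074 ≈ 4.4264 hours.

4.4 hours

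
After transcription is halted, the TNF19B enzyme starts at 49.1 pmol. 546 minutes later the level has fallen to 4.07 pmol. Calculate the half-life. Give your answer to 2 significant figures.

150 minutes

A/A₀ = 4.07/49.1 ≈ 0.082892.
n = log₂(12.064) ≈ 3.5926 half-lives elapsed in 546 minutes.
t½ = 546/3.5926 ≈ 151.98 minutes.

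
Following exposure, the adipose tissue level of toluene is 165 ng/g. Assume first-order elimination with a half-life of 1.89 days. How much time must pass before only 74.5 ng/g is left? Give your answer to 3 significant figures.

Fraction remaining = 74.5/165 ≈ 0.45152.
n = log₂(165/74.5) = ln(2.2148)/ln 2 ≈ 1.1472 half-lives.
t = n × t½ = 1.1472 × 1.89 ≈ 2.1681 days.

2.17 days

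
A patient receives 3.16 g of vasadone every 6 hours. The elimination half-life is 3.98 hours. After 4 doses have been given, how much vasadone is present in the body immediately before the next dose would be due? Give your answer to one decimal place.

The 4 doses were given 24, 18, 12, 6 hours ago.
Total = 3.16·(1/2)^(24/3.98) + 3.16·(1/2)^(18/3.98) + 3.16·(1/2)^(12/3.98) + 3.16·(1/2)^(6/3.98)
      = 0.048354 + 0.13748 + 0.39089 + 1.1114 ≈ 1.6881 g.

1.7 g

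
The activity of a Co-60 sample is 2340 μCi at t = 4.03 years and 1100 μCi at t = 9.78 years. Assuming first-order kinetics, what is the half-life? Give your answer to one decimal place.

Over Δt = 9.78 − 4.03 = 5.75 years, the level fell by a factor of 2340/1100 ≈ 2.1273.
n = log₂(2.1273) ≈ 1.089 half-lives, so t½ = 5.75/1.089 ≈ 5.28 years.

5.3 years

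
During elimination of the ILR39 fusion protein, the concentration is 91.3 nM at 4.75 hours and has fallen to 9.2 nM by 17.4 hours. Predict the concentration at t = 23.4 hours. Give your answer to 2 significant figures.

Over Δt = 17.4 − 4.75 = 12.65 hours, the level fell by a factor of 91.3/9.2 ≈ 9.9239.
n = log₂(9.9239) ≈ 3.3109 half-lives, so t½ = 12.65/3.3109 ≈ 3.8207 hours.
From t = 17.4 to t = 23.4: 9.2 × (1/2)^((23.4−17.4)/3.8207) ≈ 3.0978 nM.

3.1 nM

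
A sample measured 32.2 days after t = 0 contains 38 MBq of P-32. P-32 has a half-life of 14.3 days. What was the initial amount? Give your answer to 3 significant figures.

181 MBq

Number of half-lives elapsed: n = 32.2/14.3 ≈ 2.2517.
A₀ = A × 2^n = 38 × 2^2.2517 = 38 × 4.7626 ≈ 180.98 MBq.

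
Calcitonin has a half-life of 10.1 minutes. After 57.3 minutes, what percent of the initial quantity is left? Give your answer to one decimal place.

2.0%

n = 57.3/10.1 ≈ 5.6733 half-lives.
Fraction remaining = (1/2)^5.6733 ≈ 0.019596, i.e. 1.9596%.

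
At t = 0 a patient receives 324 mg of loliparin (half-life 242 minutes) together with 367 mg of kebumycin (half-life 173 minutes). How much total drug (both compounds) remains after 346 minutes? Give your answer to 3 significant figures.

loliparin: 324 × (1/2)^(346/242) = 324 × (1/2)^1.4298 ≈ 120.27 mg.
kebumycin: 367 × (1/2)^(346/173) = 367 × (1/2)^2 ≈ 91.75 mg.
Total = 120.27 + 91.75 ≈ 212.02 mg.

212 mg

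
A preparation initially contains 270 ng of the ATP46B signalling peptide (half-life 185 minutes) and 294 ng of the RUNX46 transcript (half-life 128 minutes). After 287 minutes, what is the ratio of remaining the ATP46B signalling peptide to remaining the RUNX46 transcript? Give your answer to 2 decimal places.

ATP46B signalling peptide: 270 × (1/2)^(287/185) = 270 × (1/2)^1.5514 ≈ 92.121 ng.
RUNX46 transcript: 294 × (1/2)^(287/128) = 294 × (1/2)^2.2422 ≈ 62.141 ng.
Ratio ≈ 92.121 / 62.141 ≈ 1.4824.

1.48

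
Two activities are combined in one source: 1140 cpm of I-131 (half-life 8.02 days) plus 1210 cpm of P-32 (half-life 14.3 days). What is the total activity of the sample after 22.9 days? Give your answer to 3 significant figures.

I-131: 1140 × (1/2)^(22.9/8.02) = 1140 × (1/2)^2.8554 ≈ 157.53 cpm.
P-32: 1210 × (1/2)^(22.9/14.3) = 1210 × (1/2)^1.6014 ≈ 398.76 cpm.
Total = 157.53 + 398.76 ≈ 556.29 cpm.

556 cpm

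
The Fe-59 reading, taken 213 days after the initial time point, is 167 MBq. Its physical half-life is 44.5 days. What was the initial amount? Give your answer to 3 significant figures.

4610 MBq

Number of half-lives elapsed: n = 213/44.5 ≈ 4.7865.
A₀ = A × 2^n = 167 × 2^4.7865 = 167 × 27.598 ≈ 4608.9 MBq.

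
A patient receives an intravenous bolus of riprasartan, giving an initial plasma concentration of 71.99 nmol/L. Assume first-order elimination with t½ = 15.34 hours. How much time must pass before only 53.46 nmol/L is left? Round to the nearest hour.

7 hours

Fraction remaining = 53.46/71.99 ≈ 0.7426.
n = log₂(71.99/53.46) = ln(1.3466)/ln 2 ≈ 0.42934 half-lives.
t = n × t½ = 0.42934 × 15.34 ≈ 6.586 hours.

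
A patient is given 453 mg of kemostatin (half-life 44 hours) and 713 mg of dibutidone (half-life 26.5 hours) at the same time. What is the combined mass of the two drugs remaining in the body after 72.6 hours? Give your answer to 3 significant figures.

kemostatin: 453 × (1/2)^(72.6/44) = 453 × (1/2)^1.65 ≈ 144.34 mg.
dibutidone: 713 × (1/2)^(72.6/26.5) = 713 × (1/2)^2.7396 ≈ 106.75 mg.
Total = 144.34 + 106.75 ≈ 251.1 mg.

251 mg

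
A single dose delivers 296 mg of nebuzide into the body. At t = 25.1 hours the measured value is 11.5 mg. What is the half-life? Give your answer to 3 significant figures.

A/A₀ = 11.5/296 ≈ 0.038851.
n = log₂(25.739) ≈ 4.6859 half-lives elapsed in 25.1 hours.
t½ = 25.1/4.6859 ≈ 5.3565 hours.

5.36 hours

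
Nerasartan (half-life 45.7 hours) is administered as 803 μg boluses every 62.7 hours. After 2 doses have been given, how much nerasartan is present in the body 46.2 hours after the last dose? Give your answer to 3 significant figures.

552 μg

The 2 doses were given 108.9, 46.2 hours ago.
Total = 803·(1/2)^(108.9/45.7) + 803·(1/2)^(46.2/45.7)
      = 153.95 + 398.47 ≈ 552.42 μg.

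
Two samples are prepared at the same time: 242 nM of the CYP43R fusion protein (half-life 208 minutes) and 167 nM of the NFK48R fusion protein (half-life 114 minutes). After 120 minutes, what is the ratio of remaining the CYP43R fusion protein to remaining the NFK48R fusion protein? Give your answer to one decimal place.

2.0

CYP43R fusion protein: 242 × (1/2)^(120/208) = 242 × (1/2)^0.57692 ≈ 162.23 nM.
NFK48R fusion protein: 167 × (1/2)^(120/114) = 167 × (1/2)^1.0526 ≈ 80.509 nM.
Ratio ≈ 162.23 / 80.509 ≈ 2.0151.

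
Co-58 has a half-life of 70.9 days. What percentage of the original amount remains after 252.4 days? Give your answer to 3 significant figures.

n = 252.4/70.9 ≈ 3.5599 half-lives.
Fraction remaining = (1/2)^3.5599 ≈ 0.084791, i.e. 8.4791%.

8.48%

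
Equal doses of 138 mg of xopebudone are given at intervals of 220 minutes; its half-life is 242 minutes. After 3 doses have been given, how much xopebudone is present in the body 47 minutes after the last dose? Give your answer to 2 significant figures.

The 3 doses were given 487, 267, 47 minutes ago.
Total = 138·(1/2)^(487/242) + 138·(1/2)^(267/242) + 138·(1/2)^(47/242)
      = 34.205 + 64.232 + 120.62 ≈ 219.06 mg.

220 mg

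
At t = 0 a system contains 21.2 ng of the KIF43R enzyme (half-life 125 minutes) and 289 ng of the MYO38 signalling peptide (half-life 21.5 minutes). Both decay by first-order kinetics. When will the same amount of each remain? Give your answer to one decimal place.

97.9 minutes

Set 21.2·(1/2)^(t/125) = 289·(1/2)^(t/21.5).
Taking log₂: log₂(21.2/289) = t·(1/125 − 1/21.5).
log₂(0.073356) = -3.7689; 1/125 − 1/21.5 = -0.038512.
t = -3.7689 / -0.038512 ≈ 97.865 minutes.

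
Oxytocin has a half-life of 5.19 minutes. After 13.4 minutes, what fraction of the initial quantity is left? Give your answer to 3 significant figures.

n = 13.4/5.19 ≈ 2.5819 half-lives.
Fraction remaining = (1/2)^2.5819 ≈ 0.16702.

0.167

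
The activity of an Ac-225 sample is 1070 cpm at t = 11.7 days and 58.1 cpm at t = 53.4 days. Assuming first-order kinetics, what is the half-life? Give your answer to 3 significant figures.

Over Δt = 53.4 − 11.7 = 41.7 days, the level fell by a factor of 1070/58.1 ≈ 18.417.
n = log₂(18.417) ≈ 4.2029 half-lives, so t½ = 41.7/4.2029 ≈ 9.9217 days.

9.92 days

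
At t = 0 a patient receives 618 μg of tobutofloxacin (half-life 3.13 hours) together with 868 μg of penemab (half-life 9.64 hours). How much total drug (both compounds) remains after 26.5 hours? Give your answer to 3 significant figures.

131 μg

tobutofloxacin: 618 × (1/2)^(26.5/3.13) = 618 × (1/2)^8.4665 ≈ 1.7472 μg.
penemab: 868 × (1/2)^(26.5/9.64) = 868 × (1/2)^2.749 ≈ 129.12 μg.
Total = 1.7472 + 129.12 ≈ 130.87 μg.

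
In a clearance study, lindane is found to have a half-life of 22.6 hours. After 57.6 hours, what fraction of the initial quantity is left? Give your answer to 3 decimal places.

n = 57.6/22.6 ≈ 2.5487 half-lives.
Fraction remaining = (1/2)^2.5487 ≈ 0.17091.

0.171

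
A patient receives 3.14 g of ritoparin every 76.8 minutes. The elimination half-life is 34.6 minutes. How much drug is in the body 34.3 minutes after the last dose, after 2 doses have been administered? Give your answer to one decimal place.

The 2 doses were given 111.1, 34.3 minutes ago.
Total = 3.14·(1/2)^(111.1/34.6) + 3.14·(1/2)^(34.3/34.6)
      = 0.3391 + 1.5795 ≈ 1.9186 g.

1.9 g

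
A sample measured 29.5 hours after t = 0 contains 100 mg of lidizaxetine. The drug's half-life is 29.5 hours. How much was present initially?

Number of half-lives elapsed: n = 29.5/29.5 ≈ 1.
A₀ = A × 2^n = 100 × 2^1 = 100 × 2 ≈ 200 mg.

200 mg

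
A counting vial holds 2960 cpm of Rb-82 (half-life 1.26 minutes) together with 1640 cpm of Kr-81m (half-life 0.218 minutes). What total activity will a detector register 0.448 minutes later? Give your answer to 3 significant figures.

Rb-82: 2960 × (1/2)^(0.448/1.26) = 2960 × (1/2)^0.35556 ≈ 2313.4 cpm.
Kr-81m: 1640 × (1/2)^(0.448/0.218) = 1640 × (1/2)^2.055 ≈ 394.65 cpm.
Total = 2313.4 + 394.65 ≈ 2708.1 cpm.

2710 cpm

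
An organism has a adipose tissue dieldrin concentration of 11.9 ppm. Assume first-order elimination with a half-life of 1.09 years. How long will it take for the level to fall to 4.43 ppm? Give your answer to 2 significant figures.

1.6 years

Fraction remaining = 4.43/11.9 ≈ 0.37227.
n = log₂(11.9/4.43) = ln(2.6862)/ln 2 ≈ 1.4256 half-lives.
t = n × t½ = 1.4256 × 1.09 ≈ 1.5539 years.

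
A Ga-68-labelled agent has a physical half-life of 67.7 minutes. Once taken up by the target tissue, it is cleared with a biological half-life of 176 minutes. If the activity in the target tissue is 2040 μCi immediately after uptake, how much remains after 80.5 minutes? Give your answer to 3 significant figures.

652 μCi

1/t_eff = 1/t_phys + 1/t_biol = 1/67.7 + 1/176 = 0.020453 per minute.
t_eff = 67.7 × 176 / (67.7 + 176) ≈ 48.893 minutes.
Remaining = 2040 × (1/2)^(80.5/48.893) = 2040 × (1/2)^1.6465 ≈ 651.62 μCi.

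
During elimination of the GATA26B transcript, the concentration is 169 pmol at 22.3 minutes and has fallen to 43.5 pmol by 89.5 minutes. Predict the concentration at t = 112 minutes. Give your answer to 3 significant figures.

Over Δt = 89.5 − 22.3 = 67.2 minutes, the level fell by a factor of 169/43.5 ≈ 3.8851.
n = log₂(3.8851) ≈ 1.9579 half-lives, so t½ = 67.2/1.9579 ≈ 34.322 minutes.
From t = 89.5 to t = 112: 43.5 × (1/2)^((112−89.5)/34.322) ≈ 27.615 pmol.

27.6 pmol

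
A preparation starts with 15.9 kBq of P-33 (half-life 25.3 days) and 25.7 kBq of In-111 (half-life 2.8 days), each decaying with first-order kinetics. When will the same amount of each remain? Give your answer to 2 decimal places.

2.18 days

Set 15.9·(1/2)^(t/25.3) = 25.7·(1/2)^(t/2.8).
Taking log₂: log₂(15.9/25.7) = t·(1/25.3 − 1/2.8).
log₂(0.61868) = -0.69274; 1/25.3 − 1/2.8 = -0.31762.
t = -0.69274 / -0.31762 ≈ 2.1811 days.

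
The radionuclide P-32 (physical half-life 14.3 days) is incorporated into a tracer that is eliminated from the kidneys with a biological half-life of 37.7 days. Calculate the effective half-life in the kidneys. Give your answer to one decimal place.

1/t_eff = 1/t_phys + 1/t_biol = 1/14.3 + 1/37.7 = 0.096455 per day.
t_eff = 14.3 × 37.7 / (14.3 + 37.7) ≈ 10.367 days.

10.4 days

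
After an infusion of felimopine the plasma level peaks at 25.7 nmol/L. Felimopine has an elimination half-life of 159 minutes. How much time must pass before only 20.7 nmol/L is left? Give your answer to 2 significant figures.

50 minutes

Fraction remaining = 20.7/25.7 ≈ 0.80545.
n = log₂(25.7/20.7) = ln(1.2415)/ln 2 ≈ 0.31214 half-lives.
t = n × t½ = 0.31214 × 159 ≈ 49.63 minutes.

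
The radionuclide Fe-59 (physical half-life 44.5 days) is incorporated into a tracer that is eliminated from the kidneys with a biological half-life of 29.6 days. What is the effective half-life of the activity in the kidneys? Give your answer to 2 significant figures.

1/t_eff = 1/t_phys + 1/t_biol = 1/44.5 + 1/29.6 = 0.056256 per day.
t_eff = 44.5 × 29.6 / (44.5 + 29.6) ≈ 17.776 days.

18 days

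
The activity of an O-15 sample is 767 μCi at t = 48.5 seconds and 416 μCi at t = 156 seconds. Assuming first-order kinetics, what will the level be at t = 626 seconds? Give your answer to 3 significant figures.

28.7 μCi

Over Δt = 156 − 48.5 = 107.5 seconds, the level fell by a factor of 767/416 ≈ 1.8438.
n = log₂(1.8438) ≈ 0.88264 half-lives, so t½ = 107.5/0.88264 ≈ 121.79 seconds.
From t = 156 to t = 626: 416 × (1/2)^((626−156)/121.79) ≈ 28.669 μCi.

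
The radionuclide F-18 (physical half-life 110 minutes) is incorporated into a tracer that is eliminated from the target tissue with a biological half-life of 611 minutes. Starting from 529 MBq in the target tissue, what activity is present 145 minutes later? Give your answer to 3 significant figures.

1/t_eff = 1/t_phys + 1/t_biol = 1/110 + 1/611 = 0.010728 per minute.
t_eff = 110 × 611 / (110 + 611) ≈ 93.218 minutes.
Remaining = 529 × (1/2)^(145/93.218) = 529 × (1/2)^1.5555 ≈ 179.97 MBq.

180 MBq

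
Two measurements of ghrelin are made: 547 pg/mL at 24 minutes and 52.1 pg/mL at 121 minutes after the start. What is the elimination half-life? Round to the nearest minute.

29 minutes

Over Δt = 121 − 24 = 97 minutes, the level fell by a factor of 547/52.1 ≈ 10.499.
n = log₂(10.499) ≈ 3.3922 half-lives, so t½ = 97/3.3922 ≈ 28.595 minutes.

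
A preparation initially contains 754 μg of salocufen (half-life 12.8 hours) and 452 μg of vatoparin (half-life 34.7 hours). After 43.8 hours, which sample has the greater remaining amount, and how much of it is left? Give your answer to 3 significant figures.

salocufen: 754 × (1/2)^3.4219 ≈ 70.353 μg.
vatoparin: 452 × (1/2)^1.2622 ≈ 188.44 μg.
Vatoparin has more remaining, at ≈ 188.44 μg.

vatoparin, 188 μg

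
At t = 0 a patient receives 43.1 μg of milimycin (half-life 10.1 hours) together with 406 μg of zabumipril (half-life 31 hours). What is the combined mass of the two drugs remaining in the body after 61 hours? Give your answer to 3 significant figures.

milimycin: 43.1 × (1/2)^(61/10.1) = 43.1 × (1/2)^6.0396 ≈ 0.6552 μg.
zabumipril: 406 × (1/2)^(61/31) = 406 × (1/2)^1.9677 ≈ 103.8 μg.
Total = 0.6552 + 103.8 ≈ 104.45 μg.

104 μg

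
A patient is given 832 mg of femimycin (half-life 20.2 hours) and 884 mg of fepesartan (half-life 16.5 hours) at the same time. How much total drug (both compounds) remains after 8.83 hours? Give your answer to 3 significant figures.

femimycin: 832 × (1/2)^(8.83/20.2) = 832 × (1/2)^0.43713 ≈ 614.52 mg.
fepesartan: 884 × (1/2)^(8.83/16.5) = 884 × (1/2)^0.53515 ≈ 610.04 mg.
Total = 614.52 + 610.04 ≈ 1224.6 mg.

1220 mg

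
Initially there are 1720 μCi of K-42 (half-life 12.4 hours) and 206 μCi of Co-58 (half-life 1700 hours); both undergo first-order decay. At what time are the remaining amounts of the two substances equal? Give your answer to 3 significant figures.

Set 1720·(1/2)^(t/12.4) = 206·(1/2)^(t/1700).
Taking log₂: log₂(1720/206) = t·(1/12.4 − 1/1700).
log₂(8.3495) = 3.0617; 1/12.4 − 1/1700 = 0.080057.
t = 3.0617 / 0.080057 ≈ 38.244 hours.

38.2 hours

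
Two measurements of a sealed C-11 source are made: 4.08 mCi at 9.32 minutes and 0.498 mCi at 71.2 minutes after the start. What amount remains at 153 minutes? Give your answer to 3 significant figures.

Over Δt = 71.2 − 9.32 = 61.88 minutes, the level fell by a factor of 4.08/0.498 ≈ 8.1928.
n = log₂(8.1928) ≈ 3.0344 half-lives, so t½ = 61.88/3.0344 ≈ 20.393 minutes.
From t = 71.2 to t = 153: 0.498 × (1/2)^((153−71.2)/20.393) ≈ 0.030885 mCi.

0.0309 mCi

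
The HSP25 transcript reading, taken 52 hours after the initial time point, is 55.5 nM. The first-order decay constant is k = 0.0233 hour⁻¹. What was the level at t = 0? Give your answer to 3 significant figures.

t½ = ln 2 / k = 0.69315 / 0.0233 ≈ 29.749 hours.
Number of half-lives elapsed: n = 52/29.749 ≈ 1.748.
A₀ = A × 2^n = 55.5 × 2^1.748 = 55.5 × 3.3589 ≈ 186.42 nM.

186 nM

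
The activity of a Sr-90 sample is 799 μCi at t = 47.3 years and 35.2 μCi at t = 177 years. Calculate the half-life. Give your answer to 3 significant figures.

28.8 years

Over Δt = 177 − 47.3 = 129.7 years, the level fell by a factor of 799/35.2 ≈ 22.699.
n = log₂(22.699) ≈ 4.5045 half-lives, so t½ = 129.7/4.5045 ≈ 28.793 years.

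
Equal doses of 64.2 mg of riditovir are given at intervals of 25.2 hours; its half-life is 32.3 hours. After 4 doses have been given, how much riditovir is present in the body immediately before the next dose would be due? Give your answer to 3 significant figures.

The 4 doses were given 100.8, 75.6, 50.4, 25.2 hours ago.
Total = 64.2·(1/2)^(100.8/32.3) + 64.2·(1/2)^(75.6/32.3) + 64.2·(1/2)^(50.4/32.3) + 64.2·(1/2)^(25.2/32.3)
      = 7.3807 + 12.675 + 21.768 + 37.383 ≈ 79.207 mg.

79.2 mg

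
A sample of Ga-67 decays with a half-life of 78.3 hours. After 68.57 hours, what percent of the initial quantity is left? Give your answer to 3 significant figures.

n = 68.57/78.3 ≈ 0.87573 half-lives.
Fraction remaining = (1/2)^0.87573 ≈ 0.54498, i.e. 54.498%.

54.5%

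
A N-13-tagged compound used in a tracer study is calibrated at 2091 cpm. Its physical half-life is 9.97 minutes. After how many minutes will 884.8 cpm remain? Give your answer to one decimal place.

Fraction remaining = 884.8/2091 ≈ 0.42315.
n = log₂(2091/884.8) = ln(2.3632)/ln 2 ≈ 1.2408 half-lives.
t = n × t½ = 1.2408 × 9.97 ≈ 12.37 minutes.

12.4 minutes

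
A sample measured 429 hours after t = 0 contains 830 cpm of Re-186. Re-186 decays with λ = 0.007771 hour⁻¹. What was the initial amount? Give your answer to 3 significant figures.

t½ = ln 2 / λ = 0.69315 / 0.007771 ≈ 89.197 hours.
Number of half-lives elapsed: n = 429/89.197 ≈ 4.8096.
A₀ = A × 2^n = 830 × 2^4.8096 = 830 × 28.044 ≈ 23276 cpm.

23300 cpm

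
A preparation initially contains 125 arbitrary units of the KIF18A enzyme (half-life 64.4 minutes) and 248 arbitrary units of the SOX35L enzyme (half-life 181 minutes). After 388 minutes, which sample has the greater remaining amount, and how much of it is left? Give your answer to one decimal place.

KIF18A enzyme: 125 × (1/2)^6.0248 ≈ 1.9198 arbitrary units.
SOX35L enzyme: 248 × (1/2)^2.1436 ≈ 56.124 arbitrary units.
SOX35L enzyme has more remaining, at ≈ 56.124 arbitrary units.

SOX35L enzyme, 56.1 arbitrary units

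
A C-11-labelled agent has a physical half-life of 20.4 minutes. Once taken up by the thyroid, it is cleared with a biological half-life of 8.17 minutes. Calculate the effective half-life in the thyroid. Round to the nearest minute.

6 minutes

1/t_eff = 1/t_phys + 1/t_biol = 1/20.4 + 1/8.17 = 0.17142 per minute.
t_eff = 20.4 × 8.17 / (20.4 + 8.17) ≈ 5.8337 minutes.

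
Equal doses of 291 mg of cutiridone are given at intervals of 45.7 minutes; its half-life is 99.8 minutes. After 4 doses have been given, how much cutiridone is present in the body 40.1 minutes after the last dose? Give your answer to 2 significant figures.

580 mg

The 4 doses were given 177.2, 131.5, 85.8, 40.1 minutes ago.
Total = 291·(1/2)^(177.2/99.8) + 291·(1/2)^(131.5/99.8) + 291·(1/2)^(85.8/99.8) + 291·(1/2)^(40.1/99.8)
      = 84.996 + 116.75 + 160.36 + 220.26 ≈ 582.36 mg.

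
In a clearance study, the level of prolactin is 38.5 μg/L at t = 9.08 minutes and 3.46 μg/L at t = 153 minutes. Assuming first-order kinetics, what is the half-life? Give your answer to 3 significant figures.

Over Δt = 153 − 9.08 = 143.92 minutes, the level fell by a factor of 38.5/3.46 ≈ 11.127.
n = log₂(11.127) ≈ 3.476 half-lives, so t½ = 143.92/3.476 ≈ 41.404 minutes.

41.4 minutes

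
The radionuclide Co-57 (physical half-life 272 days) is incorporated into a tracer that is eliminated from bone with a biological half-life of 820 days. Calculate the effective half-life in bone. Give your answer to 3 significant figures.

204 days

1/t_eff = 1/t_phys + 1/t_biol = 1/272 + 1/820 = 0.004896 per day.
t_eff = 272 × 820 / (272 + 820) ≈ 204.25 days.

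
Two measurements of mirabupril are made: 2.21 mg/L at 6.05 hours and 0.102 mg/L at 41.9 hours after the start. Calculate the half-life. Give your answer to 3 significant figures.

Over Δt = 41.9 − 6.05 = 35.85 hours, the level fell by a factor of 2.21/0.102 ≈ 21.667.
n = log₂(21.667) ≈ 4.4374 half-lives, so t½ = 35.85/4.4374 ≈ 8.079 hours.

8.08 hours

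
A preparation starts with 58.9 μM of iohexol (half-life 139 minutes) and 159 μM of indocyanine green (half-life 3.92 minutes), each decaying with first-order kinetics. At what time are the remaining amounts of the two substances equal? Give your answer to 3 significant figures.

Set 58.9·(1/2)^(t/139) = 159·(1/2)^(t/3.92).
Taking log₂: log₂(58.9/159) = t·(1/139 − 1/3.92).
log₂(0.37044) = -1.4327; 1/139 − 1/3.92 = -0.24791.
t = -1.4327 / -0.24791 ≈ 5.7791 minutes.

5.78 minutes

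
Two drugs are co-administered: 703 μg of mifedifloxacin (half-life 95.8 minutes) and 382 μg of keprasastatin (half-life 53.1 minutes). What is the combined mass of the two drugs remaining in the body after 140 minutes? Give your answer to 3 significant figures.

mifedifloxacin: 703 × (1/2)^(140/95.8) = 703 × (1/2)^1.4614 ≈ 255.29 μg.
keprasastatin: 382 × (1/2)^(140/53.1) = 382 × (1/2)^2.6365 ≈ 61.431 μg.
Total = 255.29 + 61.431 ≈ 316.72 μg.

317 μg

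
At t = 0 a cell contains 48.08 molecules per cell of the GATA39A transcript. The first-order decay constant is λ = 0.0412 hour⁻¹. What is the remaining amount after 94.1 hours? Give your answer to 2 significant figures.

1.0 molecules per cell

t½ = ln 2 / λ = 0.69315 / 0.0412 ≈ 16.824 hours.
Number of half-lives: n = 94.1/16.824 ≈ 5.5932.
Remaining = 48.08 × (1/2)^5.5932 = 48.08 × 0.020715 ≈ 0.99595 molecules per cell.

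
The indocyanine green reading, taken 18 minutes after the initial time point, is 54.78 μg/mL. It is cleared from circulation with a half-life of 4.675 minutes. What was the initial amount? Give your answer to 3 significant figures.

790 μg/mL

Number of half-lives elapsed: n = 18/4.675 ≈ 3.8503.
A₀ = A × 2^n = 54.78 × 2^3.8503 = 54.78 × 14.423 ≈ 790.07 μg/mL.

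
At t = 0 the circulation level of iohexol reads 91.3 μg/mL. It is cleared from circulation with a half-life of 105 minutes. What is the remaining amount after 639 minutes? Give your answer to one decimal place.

Number of half-lives: n = 639/105 ≈ 6.0857.
Remaining = 91.3 × (1/2)^6.0857 = 91.3 × 0.014724 ≈ 1.3443 μg/mL.

1.3 μg/mL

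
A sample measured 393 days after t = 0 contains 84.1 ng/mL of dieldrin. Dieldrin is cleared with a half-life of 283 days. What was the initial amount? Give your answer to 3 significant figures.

220 ng/mL

Number of half-lives elapsed: n = 393/283 ≈ 1.3887.
A₀ = A × 2^n = 84.1 × 2^1.3887 = 84.1 × 2.6184 ≈ 220.21 ng/mL.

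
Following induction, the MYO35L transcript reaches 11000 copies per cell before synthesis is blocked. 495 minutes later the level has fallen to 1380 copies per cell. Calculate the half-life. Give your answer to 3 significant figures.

A/A₀ = 1380/11000 ≈ 0.12545.
n = log₂(7.971) ≈ 2.9948 half-lives elapsed in 495 minutes.
t½ = 495/2.9948 ≈ 165.29 minutes.

165 minutes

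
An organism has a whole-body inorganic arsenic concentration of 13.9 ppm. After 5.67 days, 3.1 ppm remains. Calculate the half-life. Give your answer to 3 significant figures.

2.62 days

A/A₀ = 3.1/13.9 ≈ 0.22302.
n = log₂(4.4839) ≈ 2.1647 half-lives elapsed in 5.67 days.
t½ = 5.67/2.1647 ≈ 2.6192 days.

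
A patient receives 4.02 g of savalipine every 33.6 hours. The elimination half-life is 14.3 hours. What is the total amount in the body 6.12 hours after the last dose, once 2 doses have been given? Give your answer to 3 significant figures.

3.57 g

The 2 doses were given 39.72, 6.12 hours ago.
Total = 4.02·(1/2)^(39.72/14.3) + 4.02·(1/2)^(6.12/14.3)
      = 0.58624 + 2.9881 ≈ 3.5743 g.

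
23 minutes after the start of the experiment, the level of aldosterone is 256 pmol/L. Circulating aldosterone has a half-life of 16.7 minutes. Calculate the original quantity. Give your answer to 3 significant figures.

Number of half-lives elapsed: n = 23/16.7 ≈ 1.3772.
A₀ = A × 2^n = 256 × 2^1.3772 = 256 × 2.5977 ≈ 665.02 pmol/L.

665 pmol/L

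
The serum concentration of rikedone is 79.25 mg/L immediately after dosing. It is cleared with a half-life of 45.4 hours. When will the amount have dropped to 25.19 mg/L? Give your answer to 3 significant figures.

Fraction remaining = 25.19/79.25 ≈ 0.31785.
n = log₂(79.25/25.19) = ln(3.1461)/ln 2 ≈ 1.6536 half-lives.
t = n × t½ = 1.6536 × 45.4 ≈ 75.072 hours.

75.1 hours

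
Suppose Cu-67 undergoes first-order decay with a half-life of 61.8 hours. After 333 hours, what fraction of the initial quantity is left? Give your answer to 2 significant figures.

0.024

n = 333/61.8 ≈ 5.3883 half-lives.
Fraction remaining = (1/2)^5.3883 ≈ 0.023875.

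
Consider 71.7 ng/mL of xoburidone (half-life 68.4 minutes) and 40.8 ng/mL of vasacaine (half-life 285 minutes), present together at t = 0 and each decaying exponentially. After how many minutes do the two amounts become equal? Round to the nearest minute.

Set 71.7·(1/2)^(t/68.4) = 40.8·(1/2)^(t/285).
Taking log₂: log₂(71.7/40.8) = t·(1/68.4 − 1/285).
log₂(1.7574) = 0.8134; 1/68.4 − 1/285 = 0.011111.
t = 0.8134 / 0.011111 ≈ 73.206 minutes.

73 minutes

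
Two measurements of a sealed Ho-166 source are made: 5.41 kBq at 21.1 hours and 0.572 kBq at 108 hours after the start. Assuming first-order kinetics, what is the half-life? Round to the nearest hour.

Over Δt = 108 − 21.1 = 86.9 hours, the level fell by a factor of 5.41/0.572 ≈ 9.458.
n = log₂(9.458) ≈ 3.2415 half-lives, so t½ = 86.9/3.2415 ≈ 26.808 hours.

27 hours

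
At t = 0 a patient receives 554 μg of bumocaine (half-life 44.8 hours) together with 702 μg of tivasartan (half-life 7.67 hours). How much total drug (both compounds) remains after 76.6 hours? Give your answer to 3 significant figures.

bumocaine: 554 × (1/2)^(76.6/44.8) = 554 × (1/2)^1.7098 ≈ 169.36 μg.
tivasartan: 702 × (1/2)^(76.6/7.67) = 702 × (1/2)^9.987 ≈ 0.69177 μg.
Total = 169.36 + 0.69177 ≈ 170.05 μg.

170 μg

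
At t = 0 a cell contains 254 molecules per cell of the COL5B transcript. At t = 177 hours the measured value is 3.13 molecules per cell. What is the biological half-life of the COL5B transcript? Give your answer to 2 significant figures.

28 hours

A/A₀ = 3.13/254 ≈ 0.012323.
n = log₂(81.15) ≈ 6.3425 half-lives elapsed in 177 hours.
t½ = 177/6.3425 ≈ 27.907 hours.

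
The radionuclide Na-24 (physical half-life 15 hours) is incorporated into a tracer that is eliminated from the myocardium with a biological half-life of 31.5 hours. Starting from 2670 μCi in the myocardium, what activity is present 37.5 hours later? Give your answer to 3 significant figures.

1/t_eff = 1/t_phys + 1/t_biol = 1/15 + 1/31.5 = 0.098413 per hour.
t_eff = 15 × 31.5 / (15 + 31.5) ≈ 10.161 hours.
Remaining = 2670 × (1/2)^(37.5/10.161) = 2670 × (1/2)^3.6905 ≈ 206.81 μCi.

207 μCi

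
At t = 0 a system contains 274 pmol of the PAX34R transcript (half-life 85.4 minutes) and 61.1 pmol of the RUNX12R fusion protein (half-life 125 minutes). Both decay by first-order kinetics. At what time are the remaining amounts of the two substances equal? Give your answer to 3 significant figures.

584 minutes

Set 274·(1/2)^(t/85.4) = 61.1·(1/2)^(t/125).
Taking log₂: log₂(274/61.1) = t·(1/85.4 − 1/125).
log₂(4.4845) = 2.1649; 1/85.4 − 1/125 = 0.0037096.
t = 2.1649 / 0.0037096 ≈ 583.6 minutes.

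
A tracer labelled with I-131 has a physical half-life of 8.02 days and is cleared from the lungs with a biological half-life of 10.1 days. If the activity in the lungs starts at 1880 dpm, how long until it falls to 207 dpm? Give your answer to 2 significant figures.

1/t_eff = 1/t_phys + 1/t_biol = 1/8.02 + 1/10.1 = 0.2237 per day.
t_eff = 8.02 × 10.1 / (8.02 + 10.1) ≈ 4.4703 days.
n = log₂(1880/207) ≈ 3.183; t = 3.183 × 4.4703 ≈ 14.229 days.

14 days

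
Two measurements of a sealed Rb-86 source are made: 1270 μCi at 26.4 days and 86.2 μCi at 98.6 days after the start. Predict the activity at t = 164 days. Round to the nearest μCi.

Over Δt = 98.6 − 26.4 = 72.2 days, the level fell by a factor of 1270/86.2 ≈ 14.733.
n = log₂(14.733) ≈ 3.881 half-lives, so t½ = 72.2/3.881 ≈ 18.603 days.
From t = 98.6 to t = 164: 86.2 × (1/2)^((164−98.6)/18.603) ≈ 7.5378 μCi.

8 μCi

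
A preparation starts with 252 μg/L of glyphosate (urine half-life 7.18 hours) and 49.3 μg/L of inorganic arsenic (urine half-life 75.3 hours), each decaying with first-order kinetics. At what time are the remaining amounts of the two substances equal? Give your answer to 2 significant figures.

Set 252·(1/2)^(t/7.18) = 49.3·(1/2)^(t/75.3).
Taking log₂: log₂(252/49.3) = t·(1/7.18 − 1/75.3).
log₂(5.1116) = 2.3538; 1/7.18 − 1/75.3 = 0.126.
t = 2.3538 / 0.126 ≈ 18.681 hours.

19 hours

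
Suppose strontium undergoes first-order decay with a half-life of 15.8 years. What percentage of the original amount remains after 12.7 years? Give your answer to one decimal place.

n = 12.7/15.8 ≈ 0.8038 half-lives.
Fraction remaining = (1/2)^0.8038 ≈ 0.57284, i.e. 57.284%.

57.3%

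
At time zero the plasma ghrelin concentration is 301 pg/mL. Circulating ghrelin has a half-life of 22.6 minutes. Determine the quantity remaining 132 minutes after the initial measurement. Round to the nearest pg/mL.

5 pg/mL

Number of half-lives: n = 132/22.6 ≈ 5.8407.
Remaining = 301 × (1/2)^5.8407 = 301 × 0.017449 ≈ 5.2522 pg/mL.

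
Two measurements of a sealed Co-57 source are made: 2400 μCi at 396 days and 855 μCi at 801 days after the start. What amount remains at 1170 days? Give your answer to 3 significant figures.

334 μCi

Over Δt = 801 − 396 = 405 days, the level fell by a factor of 2400/855 ≈ 2.807.
n = log₂(2.807) ≈ 1.489 half-lives, so t½ = 405/1.489 ≈ 271.99 days.
From t = 801 to t = 1170: 855 × (1/2)^((1170−801)/271.99) ≈ 333.86 μCi.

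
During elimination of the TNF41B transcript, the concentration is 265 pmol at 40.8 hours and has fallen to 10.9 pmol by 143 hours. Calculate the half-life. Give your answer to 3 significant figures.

Over Δt = 143 − 40.8 = 102.2 hours, the level fell by a factor of 265/10.9 ≈ 24.312.
n = log₂(24.312) ≈ 4.6036 half-lives, so t½ = 102.2/4.6036 ≈ 22.2 hours.

22.2 hours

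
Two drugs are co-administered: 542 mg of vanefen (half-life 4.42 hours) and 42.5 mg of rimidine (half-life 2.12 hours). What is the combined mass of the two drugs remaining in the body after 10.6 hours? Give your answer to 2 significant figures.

100 mg

vanefen: 542 × (1/2)^(10.6/4.42) = 542 × (1/2)^2.3982 ≈ 102.82 mg.
rimidine: 42.5 × (1/2)^(10.6/2.12) = 42.5 × (1/2)^5 ≈ 1.3281 mg.
Total = 102.82 + 1.3281 ≈ 104.15 mg.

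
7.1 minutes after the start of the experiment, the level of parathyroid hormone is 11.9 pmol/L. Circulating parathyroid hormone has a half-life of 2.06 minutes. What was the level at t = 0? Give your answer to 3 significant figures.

130 pmol/L

Number of half-lives elapsed: n = 7.1/2.06 ≈ 3.4466.
A₀ = A × 2^n = 11.9 × 2^3.4466 = 11.9 × 10.903 ≈ 129.74 pmol/L.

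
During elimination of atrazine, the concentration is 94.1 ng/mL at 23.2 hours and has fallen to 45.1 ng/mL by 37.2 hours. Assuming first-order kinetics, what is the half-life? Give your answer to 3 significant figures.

13.2 hours

Over Δt = 37.2 − 23.2 = 14 hours, the level fell by a factor of 94.1/45.1 ≈ 2.0865.
n = log₂(2.0865) ≈ 1.0611 half-lives, so t½ = 14/1.0611 ≈ 13.194 hours.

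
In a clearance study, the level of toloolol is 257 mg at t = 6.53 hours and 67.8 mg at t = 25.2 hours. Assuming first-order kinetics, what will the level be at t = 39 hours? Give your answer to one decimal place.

Over Δt = 25.2 − 6.53 = 18.67 hours, the level fell by a factor of 257/67.8 ≈ 3.7906.
n = log₂(3.7906) ≈ 1.9224 half-lives, so t½ = 18.67/1.9224 ≈ 9.7118 hours.
From t = 25.2 to t = 39: 67.8 × (1/2)^((39−25.2)/9.7118) ≈ 25.321 mg.

25.3 mg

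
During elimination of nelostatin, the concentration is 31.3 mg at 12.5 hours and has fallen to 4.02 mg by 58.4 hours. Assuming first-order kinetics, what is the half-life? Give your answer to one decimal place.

15.5 hours

Over Δt = 58.4 − 12.5 = 45.9 hours, the level fell by a factor of 31.3/4.02 ≈ 7.7861.
n = log₂(7.7861) ≈ 2.9609 half-lives, so t½ = 45.9/2.9609 ≈ 15.502 hours.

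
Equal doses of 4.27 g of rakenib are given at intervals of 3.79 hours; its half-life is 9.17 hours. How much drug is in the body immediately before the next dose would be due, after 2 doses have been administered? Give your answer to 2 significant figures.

The 2 doses were given 7.58, 3.79 hours ago.
Total = 4.27·(1/2)^(7.58/9.17) + 4.27·(1/2)^(3.79/9.17)
      = 2.4077 + 3.2063 ≈ 5.614 g.

5.6 g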